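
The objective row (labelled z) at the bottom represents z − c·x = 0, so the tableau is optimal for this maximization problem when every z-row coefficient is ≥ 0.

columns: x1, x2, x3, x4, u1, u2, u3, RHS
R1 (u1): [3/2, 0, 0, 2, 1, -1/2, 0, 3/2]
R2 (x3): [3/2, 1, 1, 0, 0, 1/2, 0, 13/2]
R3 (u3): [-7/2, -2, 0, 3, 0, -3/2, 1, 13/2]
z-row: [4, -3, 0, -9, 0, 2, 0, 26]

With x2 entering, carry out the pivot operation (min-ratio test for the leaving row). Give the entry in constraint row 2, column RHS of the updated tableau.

Ratio test on column x2 — row 1: entry 0 ≤ 0; row 2: (13/2)/1 = 13/2; row 3: entry -2 ≤ 0. Minimum is 13/2 at row 2 (x3 leaves); pivot element 1.
Divide row 2 by 1; eliminate column x2 from the other rows.
In the new row 2, the RHS entry is the old entry divided by the pivot: (13/2)/1 = 13/2.

13/2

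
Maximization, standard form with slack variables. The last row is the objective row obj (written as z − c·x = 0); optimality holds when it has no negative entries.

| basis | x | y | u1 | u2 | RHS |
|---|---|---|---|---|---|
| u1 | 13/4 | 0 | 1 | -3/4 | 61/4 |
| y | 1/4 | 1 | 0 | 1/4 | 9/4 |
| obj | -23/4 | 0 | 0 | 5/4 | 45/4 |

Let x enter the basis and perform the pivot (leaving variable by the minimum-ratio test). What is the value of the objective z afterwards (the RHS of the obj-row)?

497/13

Ratio test on column x — row 1: (61/4)/(13/4) = 61/13; row 2: (9/4)/(1/4) = 9. Minimum is 61/13 at row 1 (u1 leaves); pivot element 13/4.
Pivot on row 1; the obj-row RHS becomes 45/4 − (-23/4)·(61/13) = 497/13.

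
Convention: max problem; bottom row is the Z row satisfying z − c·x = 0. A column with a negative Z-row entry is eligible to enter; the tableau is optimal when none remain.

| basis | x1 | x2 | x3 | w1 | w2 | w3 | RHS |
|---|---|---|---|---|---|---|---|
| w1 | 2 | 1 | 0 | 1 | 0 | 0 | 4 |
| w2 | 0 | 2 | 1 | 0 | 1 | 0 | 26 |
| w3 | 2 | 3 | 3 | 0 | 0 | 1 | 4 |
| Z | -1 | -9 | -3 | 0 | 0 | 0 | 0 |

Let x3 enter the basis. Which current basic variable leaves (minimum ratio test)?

w3

Column x3 entries and ratios — w1: 0 ≤ 0, skip; w2: 26/1 = 26; w3: 4/3 = 4/3.
Smallest ratio is 4/3 in the row of w3, so w3 leaves.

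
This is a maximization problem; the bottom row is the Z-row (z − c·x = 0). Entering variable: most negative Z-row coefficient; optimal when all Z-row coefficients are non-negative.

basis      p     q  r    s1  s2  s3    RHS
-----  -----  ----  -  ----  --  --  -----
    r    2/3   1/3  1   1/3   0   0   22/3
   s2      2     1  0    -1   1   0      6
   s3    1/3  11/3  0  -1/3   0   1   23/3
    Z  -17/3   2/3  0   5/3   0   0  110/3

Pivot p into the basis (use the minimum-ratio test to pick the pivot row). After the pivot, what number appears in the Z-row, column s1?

-7/6

Ratio test on column p — row 1: (22/3)/(2/3) = 11; row 2: 6/2 = 3; row 3: (23/3)/(1/3) = 23. Minimum is 3 at row 2 (s2 leaves); pivot element 2.
Divide row 2 by 2; eliminate column p from the other rows.
Z-row update in column s1: 5/3 − (-17/3)·(-1/2) = -7/6.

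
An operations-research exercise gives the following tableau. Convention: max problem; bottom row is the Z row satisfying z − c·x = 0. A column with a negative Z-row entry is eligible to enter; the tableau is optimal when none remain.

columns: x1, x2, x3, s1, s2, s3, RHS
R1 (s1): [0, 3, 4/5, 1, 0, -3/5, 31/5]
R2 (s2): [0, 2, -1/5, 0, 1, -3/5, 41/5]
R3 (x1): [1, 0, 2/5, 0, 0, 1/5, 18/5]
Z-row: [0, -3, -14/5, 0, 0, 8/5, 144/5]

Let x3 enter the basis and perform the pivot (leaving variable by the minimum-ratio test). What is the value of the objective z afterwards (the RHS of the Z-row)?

101/2

Ratio test on column x3 — row 1: (31/5)/(4/5) = 31/4; row 2: entry -1/5 ≤ 0; row 3: (18/5)/(2/5) = 9. Minimum is 31/4 at row 1 (s1 leaves); pivot element 4/5.
Pivot on row 1; the Z-row RHS becomes 144/5 − (-14/5)·(31/4) = 101/2.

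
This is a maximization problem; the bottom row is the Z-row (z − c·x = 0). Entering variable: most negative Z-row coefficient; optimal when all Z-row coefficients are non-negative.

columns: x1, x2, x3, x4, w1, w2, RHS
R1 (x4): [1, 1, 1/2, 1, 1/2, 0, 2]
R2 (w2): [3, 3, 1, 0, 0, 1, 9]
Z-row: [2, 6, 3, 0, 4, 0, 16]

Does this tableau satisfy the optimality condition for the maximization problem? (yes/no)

Every Z-row coefficient is ≥ 0, so the tableau is optimal.

yes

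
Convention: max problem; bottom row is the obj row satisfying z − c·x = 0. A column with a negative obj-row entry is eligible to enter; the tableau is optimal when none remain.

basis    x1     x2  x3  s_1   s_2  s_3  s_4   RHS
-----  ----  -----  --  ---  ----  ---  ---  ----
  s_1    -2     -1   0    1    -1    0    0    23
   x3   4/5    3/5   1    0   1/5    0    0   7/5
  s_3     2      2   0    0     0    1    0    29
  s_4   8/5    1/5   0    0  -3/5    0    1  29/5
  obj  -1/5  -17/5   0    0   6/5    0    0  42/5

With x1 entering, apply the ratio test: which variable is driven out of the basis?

x3

Column x1 entries and ratios — s_1: -2 ≤ 0, skip; x3: (7/5)/(4/5) = 7/4; s_3: 29/2 = 29/2; s_4: (29/5)/(8/5) = 29/8.
Smallest ratio is 7/4 in the row of x3, so x3 leaves.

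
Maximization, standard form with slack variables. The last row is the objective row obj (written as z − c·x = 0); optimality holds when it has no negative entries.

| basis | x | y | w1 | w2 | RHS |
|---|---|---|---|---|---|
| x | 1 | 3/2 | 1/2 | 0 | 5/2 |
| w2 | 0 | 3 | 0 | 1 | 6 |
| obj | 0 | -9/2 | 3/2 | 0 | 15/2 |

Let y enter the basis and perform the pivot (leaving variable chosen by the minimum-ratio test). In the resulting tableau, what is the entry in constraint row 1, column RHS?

5/3

Ratio test on column y — row 1: (5/2)/(3/2) = 5/3; row 2: 6/3 = 2. Minimum is 5/3 at row 1 (x leaves); pivot element 3/2.
Divide row 1 by 3/2; eliminate column y from the other rows.
In the new row 1, the RHS entry is the old entry divided by the pivot: (5/2)/(3/2) = 5/3.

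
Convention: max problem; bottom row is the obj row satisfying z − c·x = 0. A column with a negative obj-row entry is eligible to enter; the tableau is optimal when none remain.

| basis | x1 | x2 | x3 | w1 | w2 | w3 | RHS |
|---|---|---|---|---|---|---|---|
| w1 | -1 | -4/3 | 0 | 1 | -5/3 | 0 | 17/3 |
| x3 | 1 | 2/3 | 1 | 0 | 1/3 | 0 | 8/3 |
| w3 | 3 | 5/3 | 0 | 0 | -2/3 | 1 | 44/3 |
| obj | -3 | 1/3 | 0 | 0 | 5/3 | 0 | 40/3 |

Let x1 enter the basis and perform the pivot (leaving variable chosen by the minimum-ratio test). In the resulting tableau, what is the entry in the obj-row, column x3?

3

Ratio test on column x1 — row 1: entry -1 ≤ 0; row 2: (8/3)/1 = 8/3; row 3: (44/3)/3 = 44/9. Minimum is 8/3 at row 2 (x3 leaves); pivot element 1.
Divide row 2 by 1; eliminate column x1 from the other rows.
obj-row update in column x3: 0 − (-3)·1 = 3.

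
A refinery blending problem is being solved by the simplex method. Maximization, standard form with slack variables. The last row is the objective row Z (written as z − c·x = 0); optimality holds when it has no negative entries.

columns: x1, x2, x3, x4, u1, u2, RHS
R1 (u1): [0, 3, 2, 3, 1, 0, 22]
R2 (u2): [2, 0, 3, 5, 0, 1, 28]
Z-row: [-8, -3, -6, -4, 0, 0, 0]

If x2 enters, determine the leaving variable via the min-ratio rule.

Column x2 entries and ratios — u1: 22/3 = 22/3; u2: 0 ≤ 0, skip.
Smallest ratio is 22/3 in the row of u1, so u1 leaves.

u1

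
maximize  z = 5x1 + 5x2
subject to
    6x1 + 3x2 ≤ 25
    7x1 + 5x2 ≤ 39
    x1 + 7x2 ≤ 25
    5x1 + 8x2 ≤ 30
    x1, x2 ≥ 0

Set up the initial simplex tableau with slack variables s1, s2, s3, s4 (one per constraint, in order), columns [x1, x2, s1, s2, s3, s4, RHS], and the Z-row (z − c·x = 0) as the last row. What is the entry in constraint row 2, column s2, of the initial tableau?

Slack s2 belongs to constraint 2; its column is the unit vector e_2, so the entry in row 2 is 1.

1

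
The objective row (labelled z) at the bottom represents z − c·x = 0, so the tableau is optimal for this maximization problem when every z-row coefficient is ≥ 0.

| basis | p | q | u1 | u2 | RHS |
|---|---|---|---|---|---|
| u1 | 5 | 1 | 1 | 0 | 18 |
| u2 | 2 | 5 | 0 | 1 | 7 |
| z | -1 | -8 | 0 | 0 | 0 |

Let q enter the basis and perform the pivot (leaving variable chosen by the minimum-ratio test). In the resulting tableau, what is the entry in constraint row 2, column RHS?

7/5

Ratio test on column q — row 1: 18/1 = 18; row 2: 7/5 = 7/5. Minimum is 7/5 at row 2 (u2 leaves); pivot element 5.
Divide row 2 by 5; eliminate column q from the other rows.
In the new row 2, the RHS entry is the old entry divided by the pivot: 7/5 = 7/5.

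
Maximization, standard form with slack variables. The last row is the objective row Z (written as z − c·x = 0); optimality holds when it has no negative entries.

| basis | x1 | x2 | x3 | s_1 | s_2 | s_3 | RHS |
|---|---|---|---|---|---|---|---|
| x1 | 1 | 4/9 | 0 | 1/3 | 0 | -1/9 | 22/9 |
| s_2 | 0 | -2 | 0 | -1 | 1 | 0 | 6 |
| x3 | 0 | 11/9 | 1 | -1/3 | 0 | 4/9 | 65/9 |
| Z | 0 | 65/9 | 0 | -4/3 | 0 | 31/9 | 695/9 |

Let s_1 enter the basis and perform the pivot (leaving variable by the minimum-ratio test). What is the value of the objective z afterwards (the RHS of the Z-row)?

87

Ratio test on column s_1 — row 1: (22/9)/(1/3) = 22/3; row 2: entry -1 ≤ 0; row 3: entry -1/3 ≤ 0. Minimum is 22/3 at row 1 (x1 leaves); pivot element 1/3.
Pivot on row 1; the Z-row RHS becomes 695/9 − (-4/3)·(22/3) = 87.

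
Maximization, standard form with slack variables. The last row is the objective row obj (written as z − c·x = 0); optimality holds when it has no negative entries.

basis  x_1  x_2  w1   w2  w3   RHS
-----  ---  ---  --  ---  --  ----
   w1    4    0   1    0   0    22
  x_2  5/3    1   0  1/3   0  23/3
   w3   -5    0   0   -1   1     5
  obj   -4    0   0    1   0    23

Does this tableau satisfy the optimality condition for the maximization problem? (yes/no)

The obj-row has a negative entry -4 in column x_1, so it is not optimal.

no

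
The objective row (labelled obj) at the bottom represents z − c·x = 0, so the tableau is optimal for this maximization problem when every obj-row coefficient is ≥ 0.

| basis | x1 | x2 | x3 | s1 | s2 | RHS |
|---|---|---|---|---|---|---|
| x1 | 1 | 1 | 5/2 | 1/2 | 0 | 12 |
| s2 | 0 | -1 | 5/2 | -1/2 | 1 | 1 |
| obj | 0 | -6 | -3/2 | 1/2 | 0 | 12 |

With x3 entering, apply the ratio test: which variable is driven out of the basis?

s2

Column x3 entries and ratios — x1: 12/(5/2) = 24/5; s2: 1/(5/2) = 2/5.
Smallest ratio is 2/5 in the row of s2, so s2 leaves.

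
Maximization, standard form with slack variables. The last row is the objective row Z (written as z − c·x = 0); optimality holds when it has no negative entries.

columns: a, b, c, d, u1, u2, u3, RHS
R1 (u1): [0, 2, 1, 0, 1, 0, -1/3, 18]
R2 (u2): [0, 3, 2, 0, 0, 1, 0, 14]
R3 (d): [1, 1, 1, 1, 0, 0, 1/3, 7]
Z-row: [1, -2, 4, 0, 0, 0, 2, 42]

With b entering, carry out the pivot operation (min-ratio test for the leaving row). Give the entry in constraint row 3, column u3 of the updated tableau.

1/3

Ratio test on column b — row 1: 18/2 = 9; row 2: 14/3 = 14/3; row 3: 7/1 = 7. Minimum is 14/3 at row 2 (u2 leaves); pivot element 3.
Divide row 2 by 3; eliminate column b from the other rows.
Row 3 update in column u3: 1/3 − 1·0 = 1/3.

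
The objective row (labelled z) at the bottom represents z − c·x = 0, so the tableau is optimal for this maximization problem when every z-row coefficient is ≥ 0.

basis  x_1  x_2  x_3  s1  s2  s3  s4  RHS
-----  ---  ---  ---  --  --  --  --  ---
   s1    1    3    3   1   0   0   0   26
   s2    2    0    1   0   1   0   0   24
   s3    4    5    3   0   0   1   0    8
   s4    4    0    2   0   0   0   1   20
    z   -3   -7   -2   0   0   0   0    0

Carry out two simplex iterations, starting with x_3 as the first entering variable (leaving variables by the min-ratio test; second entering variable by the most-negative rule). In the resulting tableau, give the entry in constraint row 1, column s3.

-3/5

Ratio test on column x_3 — row 1: 26/3 = 26/3; row 2: 24/1 = 24; row 3: 8/3 = 8/3; row 4: 20/2 = 10. Minimum is 8/3 at row 3 (s3 leaves); pivot element 3.
Divide row 3 by 3; eliminate column x_3 from the other rows.
Second iteration: most negative z-row entry is -11/3 in column x_2, so x_2 enters.
Ratio test on column x_2 — row 1: entry -2 ≤ 0; row 2: entry -5/3 ≤ 0; row 3: (8/3)/(5/3) = 8/5; row 4: entry -10/3 ≤ 0. Minimum is 8/5 at row 3 (x_3 leaves); pivot element 5/3.
Divide row 3 by 5/3; eliminate column x_2 from the other rows.
After both pivots, the entry at constraint row 1, column s3 is -3/5.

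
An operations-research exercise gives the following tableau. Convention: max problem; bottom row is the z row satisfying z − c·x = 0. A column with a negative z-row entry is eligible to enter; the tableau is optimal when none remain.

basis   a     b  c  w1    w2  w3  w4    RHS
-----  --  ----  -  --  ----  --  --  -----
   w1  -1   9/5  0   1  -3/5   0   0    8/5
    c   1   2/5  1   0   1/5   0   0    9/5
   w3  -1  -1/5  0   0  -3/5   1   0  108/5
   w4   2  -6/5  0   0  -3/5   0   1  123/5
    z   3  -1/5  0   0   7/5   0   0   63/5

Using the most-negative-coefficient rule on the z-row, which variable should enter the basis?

Negative z-row entries: b: -1/5.
The most negative is -1/5 in column b, so b enters.

b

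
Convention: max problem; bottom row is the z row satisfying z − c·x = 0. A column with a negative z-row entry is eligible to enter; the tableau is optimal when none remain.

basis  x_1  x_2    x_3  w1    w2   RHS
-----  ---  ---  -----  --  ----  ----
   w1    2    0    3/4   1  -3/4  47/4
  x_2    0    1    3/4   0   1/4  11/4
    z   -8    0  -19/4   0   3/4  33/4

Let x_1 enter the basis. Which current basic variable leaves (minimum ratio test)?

Column x_1 entries and ratios — w1: (47/4)/2 = 47/8; x_2: 0 ≤ 0, skip.
Smallest ratio is 47/8 in the row of w1, so w1 leaves.

w1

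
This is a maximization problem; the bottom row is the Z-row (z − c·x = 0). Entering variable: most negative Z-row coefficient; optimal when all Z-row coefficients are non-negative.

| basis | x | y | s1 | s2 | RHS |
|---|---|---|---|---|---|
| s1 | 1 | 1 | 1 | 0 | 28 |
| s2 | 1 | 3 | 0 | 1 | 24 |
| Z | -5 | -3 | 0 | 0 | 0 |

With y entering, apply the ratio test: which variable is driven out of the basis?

Column y entries and ratios — s1: 28/1 = 28; s2: 24/3 = 8.
Smallest ratio is 8 in the row of s2, so s2 leaves.

s2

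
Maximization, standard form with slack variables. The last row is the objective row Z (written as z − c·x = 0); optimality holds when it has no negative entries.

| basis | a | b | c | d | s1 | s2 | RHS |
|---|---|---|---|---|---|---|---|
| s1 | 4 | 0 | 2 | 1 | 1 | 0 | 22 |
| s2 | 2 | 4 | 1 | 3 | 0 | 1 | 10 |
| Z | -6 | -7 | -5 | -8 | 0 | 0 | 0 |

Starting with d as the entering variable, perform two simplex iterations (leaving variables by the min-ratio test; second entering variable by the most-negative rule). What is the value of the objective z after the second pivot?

Ratio test on column d — row 1: 22/1 = 22; row 2: 10/3 = 10/3. Minimum is 10/3 at row 2 (s2 leaves); pivot element 3.
Pivot on row 2; the Z-row RHS becomes 0 − (-8)·(10/3) = 80/3.
Next entering variable (most negative Z-row entry -7/3): c.
Ratio test on column c — row 1: (56/3)/(5/3) = 56/5; row 2: (10/3)/(1/3) = 10. Minimum is 10 at row 2 (d leaves); pivot element 1/3.
After the second pivot the Z-row RHS is 80/3 − (-7/3)·10 = 50.

50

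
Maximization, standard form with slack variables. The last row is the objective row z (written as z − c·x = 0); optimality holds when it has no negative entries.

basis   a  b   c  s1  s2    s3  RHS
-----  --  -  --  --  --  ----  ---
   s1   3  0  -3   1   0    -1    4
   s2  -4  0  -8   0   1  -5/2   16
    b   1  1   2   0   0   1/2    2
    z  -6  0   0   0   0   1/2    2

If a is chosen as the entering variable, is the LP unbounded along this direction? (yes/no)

Column a has positive entries in row(s) 1, 3, so the ratio test bounds it — not unbounded.

no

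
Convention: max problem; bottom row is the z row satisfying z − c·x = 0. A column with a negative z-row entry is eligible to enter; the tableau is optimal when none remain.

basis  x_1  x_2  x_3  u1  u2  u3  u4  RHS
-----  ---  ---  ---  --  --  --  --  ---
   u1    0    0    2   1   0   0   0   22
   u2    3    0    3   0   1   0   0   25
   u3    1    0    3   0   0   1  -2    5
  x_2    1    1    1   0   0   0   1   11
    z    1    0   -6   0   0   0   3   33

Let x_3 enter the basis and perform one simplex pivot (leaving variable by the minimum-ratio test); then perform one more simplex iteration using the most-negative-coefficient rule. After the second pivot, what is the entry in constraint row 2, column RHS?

44/5

Ratio test on column x_3 — row 1: 22/2 = 11; row 2: 25/3 = 25/3; row 3: 5/3 = 5/3; row 4: 11/1 = 11. Minimum is 5/3 at row 3 (u3 leaves); pivot element 3.
Divide row 3 by 3; eliminate column x_3 from the other rows.
Second iteration: most negative z-row entry is -1 in column u4, so u4 enters.
Ratio test on column u4 — row 1: (56/3)/(4/3) = 14; row 2: 20/2 = 10; row 3: entry -2/3 ≤ 0; row 4: (28/3)/(5/3) = 28/5. Minimum is 28/5 at row 4 (x_2 leaves); pivot element 5/3.
Divide row 4 by 5/3; eliminate column u4 from the other rows.
After both pivots, the entry at constraint row 2, column RHS is 44/5.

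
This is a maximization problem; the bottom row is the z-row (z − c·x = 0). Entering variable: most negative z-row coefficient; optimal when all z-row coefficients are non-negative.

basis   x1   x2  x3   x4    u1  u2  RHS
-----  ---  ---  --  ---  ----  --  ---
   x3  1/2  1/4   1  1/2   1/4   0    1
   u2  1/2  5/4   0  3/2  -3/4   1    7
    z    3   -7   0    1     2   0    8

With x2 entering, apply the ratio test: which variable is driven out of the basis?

x3

Column x2 entries and ratios — x3: 1/(1/4) = 4; u2: 7/(5/4) = 28/5.
Smallest ratio is 4 in the row of x3, so x3 leaves.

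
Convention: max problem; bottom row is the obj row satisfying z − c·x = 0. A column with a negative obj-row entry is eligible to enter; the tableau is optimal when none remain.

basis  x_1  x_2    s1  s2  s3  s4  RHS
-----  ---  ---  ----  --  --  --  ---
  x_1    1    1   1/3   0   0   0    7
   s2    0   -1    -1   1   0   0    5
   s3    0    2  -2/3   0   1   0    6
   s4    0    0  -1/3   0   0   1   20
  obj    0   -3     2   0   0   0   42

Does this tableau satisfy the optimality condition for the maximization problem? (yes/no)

no

The obj-row has a negative entry -3 in column x_2, so it is not optimal.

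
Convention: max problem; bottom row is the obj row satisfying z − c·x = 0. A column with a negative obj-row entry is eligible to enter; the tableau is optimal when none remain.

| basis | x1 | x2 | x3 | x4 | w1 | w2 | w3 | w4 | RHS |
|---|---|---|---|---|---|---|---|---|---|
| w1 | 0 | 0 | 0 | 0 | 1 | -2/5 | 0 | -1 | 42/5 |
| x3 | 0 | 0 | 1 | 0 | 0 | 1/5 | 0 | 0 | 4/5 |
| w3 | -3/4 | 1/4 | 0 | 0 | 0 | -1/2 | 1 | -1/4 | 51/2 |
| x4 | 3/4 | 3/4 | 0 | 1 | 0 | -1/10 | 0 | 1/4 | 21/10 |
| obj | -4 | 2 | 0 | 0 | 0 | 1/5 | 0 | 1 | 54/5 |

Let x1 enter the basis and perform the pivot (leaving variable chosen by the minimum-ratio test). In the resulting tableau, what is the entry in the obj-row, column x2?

Ratio test on column x1 — row 1: entry 0 ≤ 0; row 2: entry 0 ≤ 0; row 3: entry -3/4 ≤ 0; row 4: (21/10)/(3/4) = 14/5. Minimum is 14/5 at row 4 (x4 leaves); pivot element 3/4.
Divide row 4 by 3/4; eliminate column x1 from the other rows.
obj-row update in column x2: 2 − (-4)·1 = 6.

6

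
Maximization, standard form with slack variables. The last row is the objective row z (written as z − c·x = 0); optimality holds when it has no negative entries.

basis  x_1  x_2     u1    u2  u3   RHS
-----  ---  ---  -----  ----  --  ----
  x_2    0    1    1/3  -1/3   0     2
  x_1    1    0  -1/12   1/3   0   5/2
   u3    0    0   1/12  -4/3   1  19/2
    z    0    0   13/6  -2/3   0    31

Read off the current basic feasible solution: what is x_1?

x_1 is basic (row 2); its value is the RHS of that row, 5/2.

5/2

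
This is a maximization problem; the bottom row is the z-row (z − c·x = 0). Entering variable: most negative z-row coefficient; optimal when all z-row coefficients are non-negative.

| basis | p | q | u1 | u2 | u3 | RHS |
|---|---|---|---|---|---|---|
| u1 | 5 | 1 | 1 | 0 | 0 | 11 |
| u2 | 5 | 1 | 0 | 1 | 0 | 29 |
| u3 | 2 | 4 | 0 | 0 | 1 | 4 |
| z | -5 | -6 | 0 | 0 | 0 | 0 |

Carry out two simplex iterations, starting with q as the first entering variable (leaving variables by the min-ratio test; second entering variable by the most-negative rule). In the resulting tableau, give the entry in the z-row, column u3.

Ratio test on column q — row 1: 11/1 = 11; row 2: 29/1 = 29; row 3: 4/4 = 1. Minimum is 1 at row 3 (u3 leaves); pivot element 4.
Divide row 3 by 4; eliminate column q from the other rows.
Second iteration: most negative z-row entry is -2 in column p, so p enters.
Ratio test on column p — row 1: 10/(9/2) = 20/9; row 2: 28/(9/2) = 56/9; row 3: 1/(1/2) = 2. Minimum is 2 at row 3 (q leaves); pivot element 1/2.
Divide row 3 by 1/2; eliminate column p from the other rows.
After both pivots, the entry at the z-row, column u3 is 5/2.

5/2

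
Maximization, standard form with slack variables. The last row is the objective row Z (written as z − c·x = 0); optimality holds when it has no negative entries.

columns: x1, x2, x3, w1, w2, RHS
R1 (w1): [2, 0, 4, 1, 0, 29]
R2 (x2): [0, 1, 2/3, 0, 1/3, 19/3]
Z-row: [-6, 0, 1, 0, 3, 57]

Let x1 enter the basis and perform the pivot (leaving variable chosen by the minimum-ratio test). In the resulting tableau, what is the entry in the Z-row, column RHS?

Ratio test on column x1 — row 1: 29/2 = 29/2; row 2: entry 0 ≤ 0. Minimum is 29/2 at row 1 (w1 leaves); pivot element 2.
Divide row 1 by 2; eliminate column x1 from the other rows.
Z-row update in column RHS: 57 − (-6)·(29/2) = 144.

144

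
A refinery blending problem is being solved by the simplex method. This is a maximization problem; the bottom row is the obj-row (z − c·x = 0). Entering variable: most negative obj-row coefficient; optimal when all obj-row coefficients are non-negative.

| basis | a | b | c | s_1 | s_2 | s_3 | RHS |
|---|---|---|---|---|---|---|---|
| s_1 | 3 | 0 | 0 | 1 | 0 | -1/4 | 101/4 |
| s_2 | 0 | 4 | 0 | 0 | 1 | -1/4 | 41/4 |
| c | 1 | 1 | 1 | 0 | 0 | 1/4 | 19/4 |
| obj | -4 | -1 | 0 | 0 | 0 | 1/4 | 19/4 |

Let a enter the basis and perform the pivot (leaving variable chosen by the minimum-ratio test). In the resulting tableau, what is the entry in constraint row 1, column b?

-3

Ratio test on column a — row 1: (101/4)/3 = 101/12; row 2: entry 0 ≤ 0; row 3: (19/4)/1 = 19/4. Minimum is 19/4 at row 3 (c leaves); pivot element 1.
Divide row 3 by 1; eliminate column a from the other rows.
Row 1 update in column b: 0 − 3·1 = -3.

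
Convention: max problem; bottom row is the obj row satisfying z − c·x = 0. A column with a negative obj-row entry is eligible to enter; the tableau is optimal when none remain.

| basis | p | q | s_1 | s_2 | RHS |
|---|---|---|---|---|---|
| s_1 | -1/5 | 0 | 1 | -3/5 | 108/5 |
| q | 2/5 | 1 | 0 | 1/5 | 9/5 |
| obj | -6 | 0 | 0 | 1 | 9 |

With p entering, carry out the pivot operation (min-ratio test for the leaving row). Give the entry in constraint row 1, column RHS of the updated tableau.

Ratio test on column p — row 1: entry -1/5 ≤ 0; row 2: (9/5)/(2/5) = 9/2. Minimum is 9/2 at row 2 (q leaves); pivot element 2/5.
Divide row 2 by 2/5; eliminate column p from the other rows.
Row 1 update in column RHS: 108/5 − (-1/5)·(9/2) = 45/2.

45/2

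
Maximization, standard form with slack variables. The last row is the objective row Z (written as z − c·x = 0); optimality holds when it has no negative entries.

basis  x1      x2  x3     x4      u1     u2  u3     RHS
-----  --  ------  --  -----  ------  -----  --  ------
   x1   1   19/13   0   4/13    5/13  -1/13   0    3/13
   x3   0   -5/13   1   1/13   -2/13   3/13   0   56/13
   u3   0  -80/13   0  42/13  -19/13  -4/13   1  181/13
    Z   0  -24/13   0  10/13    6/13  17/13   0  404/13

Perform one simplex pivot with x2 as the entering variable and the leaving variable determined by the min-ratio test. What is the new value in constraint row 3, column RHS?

Ratio test on column x2 — row 1: (3/13)/(19/13) = 3/19; row 2: entry -5/13 ≤ 0; row 3: entry -80/13 ≤ 0. Minimum is 3/19 at row 1 (x1 leaves); pivot element 19/13.
Divide row 1 by 19/13; eliminate column x2 from the other rows.
Row 3 update in column RHS: 181/13 − (-80/13)·(3/19) = 283/19.

283/19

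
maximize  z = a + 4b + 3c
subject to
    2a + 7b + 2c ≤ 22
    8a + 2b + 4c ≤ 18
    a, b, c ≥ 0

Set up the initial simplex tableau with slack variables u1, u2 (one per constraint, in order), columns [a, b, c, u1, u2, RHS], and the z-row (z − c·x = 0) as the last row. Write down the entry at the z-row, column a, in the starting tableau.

-1

The z-row carries the negated objective coefficients: the a entry is -1.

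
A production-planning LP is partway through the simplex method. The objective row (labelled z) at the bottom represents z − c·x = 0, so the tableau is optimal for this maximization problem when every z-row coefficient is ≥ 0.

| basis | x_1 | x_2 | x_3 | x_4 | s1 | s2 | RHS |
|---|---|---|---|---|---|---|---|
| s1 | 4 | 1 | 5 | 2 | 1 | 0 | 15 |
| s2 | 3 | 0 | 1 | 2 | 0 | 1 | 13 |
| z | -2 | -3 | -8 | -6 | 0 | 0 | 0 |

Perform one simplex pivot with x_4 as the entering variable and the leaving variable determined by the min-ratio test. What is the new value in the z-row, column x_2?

Ratio test on column x_4 — row 1: 15/2 = 15/2; row 2: 13/2 = 13/2. Minimum is 13/2 at row 2 (s2 leaves); pivot element 2.
Divide row 2 by 2; eliminate column x_4 from the other rows.
z-row update in column x_2: -3 − (-6)·0 = -3.

-3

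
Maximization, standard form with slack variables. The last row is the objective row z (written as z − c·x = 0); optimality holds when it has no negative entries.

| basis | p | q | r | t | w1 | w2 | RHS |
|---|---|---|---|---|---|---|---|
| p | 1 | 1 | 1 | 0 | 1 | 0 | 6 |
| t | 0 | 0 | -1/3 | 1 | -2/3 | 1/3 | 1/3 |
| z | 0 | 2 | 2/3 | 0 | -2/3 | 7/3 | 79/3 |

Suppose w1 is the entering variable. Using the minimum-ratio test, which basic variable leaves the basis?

p

Column w1 entries and ratios — p: 6/1 = 6; t: -2/3 ≤ 0, skip.
Smallest ratio is 6 in the row of p, so p leaves.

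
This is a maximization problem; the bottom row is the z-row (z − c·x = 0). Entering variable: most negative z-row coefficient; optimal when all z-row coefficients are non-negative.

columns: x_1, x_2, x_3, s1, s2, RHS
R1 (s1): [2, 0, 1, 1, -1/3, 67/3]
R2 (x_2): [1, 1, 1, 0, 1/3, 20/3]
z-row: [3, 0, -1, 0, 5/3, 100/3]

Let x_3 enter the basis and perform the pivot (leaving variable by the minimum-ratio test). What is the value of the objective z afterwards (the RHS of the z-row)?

40

Ratio test on column x_3 — row 1: (67/3)/1 = 67/3; row 2: (20/3)/1 = 20/3. Minimum is 20/3 at row 2 (x_2 leaves); pivot element 1.
Pivot on row 2; the z-row RHS becomes 100/3 − (-1)·(20/3) = 40.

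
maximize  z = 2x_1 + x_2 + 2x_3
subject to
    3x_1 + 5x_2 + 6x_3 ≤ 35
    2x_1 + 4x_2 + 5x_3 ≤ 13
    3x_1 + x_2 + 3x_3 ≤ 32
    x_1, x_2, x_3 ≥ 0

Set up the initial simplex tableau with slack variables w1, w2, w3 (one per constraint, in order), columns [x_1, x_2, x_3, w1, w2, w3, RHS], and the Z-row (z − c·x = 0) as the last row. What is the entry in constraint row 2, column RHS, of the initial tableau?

The RHS of constraint 2 is b_2 = 13.

13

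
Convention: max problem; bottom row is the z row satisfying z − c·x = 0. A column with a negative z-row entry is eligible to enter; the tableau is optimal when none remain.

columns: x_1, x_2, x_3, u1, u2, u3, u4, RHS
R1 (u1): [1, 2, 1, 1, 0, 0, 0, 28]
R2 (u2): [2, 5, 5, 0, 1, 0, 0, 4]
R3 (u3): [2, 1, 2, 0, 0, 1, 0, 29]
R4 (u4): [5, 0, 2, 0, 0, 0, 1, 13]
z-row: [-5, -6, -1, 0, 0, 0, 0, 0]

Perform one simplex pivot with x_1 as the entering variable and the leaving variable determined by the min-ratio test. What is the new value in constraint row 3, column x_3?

-3

Ratio test on column x_1 — row 1: 28/1 = 28; row 2: 4/2 = 2; row 3: 29/2 = 29/2; row 4: 13/5 = 13/5. Minimum is 2 at row 2 (u2 leaves); pivot element 2.
Divide row 2 by 2; eliminate column x_1 from the other rows.
Row 3 update in column x_3: 2 − 2·(5/2) = -3.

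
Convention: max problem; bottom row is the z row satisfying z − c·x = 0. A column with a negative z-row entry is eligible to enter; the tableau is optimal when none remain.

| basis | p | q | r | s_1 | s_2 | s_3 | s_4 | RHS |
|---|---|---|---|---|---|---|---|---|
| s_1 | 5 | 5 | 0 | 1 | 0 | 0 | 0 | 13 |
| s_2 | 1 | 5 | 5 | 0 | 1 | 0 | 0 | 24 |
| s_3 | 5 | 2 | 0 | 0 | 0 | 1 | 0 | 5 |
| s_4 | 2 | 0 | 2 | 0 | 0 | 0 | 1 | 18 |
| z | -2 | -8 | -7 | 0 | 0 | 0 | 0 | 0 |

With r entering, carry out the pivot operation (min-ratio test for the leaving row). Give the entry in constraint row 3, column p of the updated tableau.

Ratio test on column r — row 1: entry 0 ≤ 0; row 2: 24/5 = 24/5; row 3: entry 0 ≤ 0; row 4: 18/2 = 9. Minimum is 24/5 at row 2 (s_2 leaves); pivot element 5.
Divide row 2 by 5; eliminate column r from the other rows.
Row 3 update in column p: 5 − 0·(1/5) = 5.

5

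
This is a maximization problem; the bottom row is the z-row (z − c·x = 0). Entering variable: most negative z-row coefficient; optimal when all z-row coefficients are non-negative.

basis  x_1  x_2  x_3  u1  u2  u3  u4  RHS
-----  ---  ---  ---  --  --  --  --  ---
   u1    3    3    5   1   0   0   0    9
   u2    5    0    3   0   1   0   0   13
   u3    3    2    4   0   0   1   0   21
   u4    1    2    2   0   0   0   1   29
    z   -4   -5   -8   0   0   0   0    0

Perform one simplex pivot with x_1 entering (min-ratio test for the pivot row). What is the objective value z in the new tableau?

Ratio test on column x_1 — row 1: 9/3 = 3; row 2: 13/5 = 13/5; row 3: 21/3 = 7; row 4: 29/1 = 29. Minimum is 13/5 at row 2 (u2 leaves); pivot element 5.
Pivot on row 2; the z-row RHS becomes 0 − (-4)·(13/5) = 52/5.

52/5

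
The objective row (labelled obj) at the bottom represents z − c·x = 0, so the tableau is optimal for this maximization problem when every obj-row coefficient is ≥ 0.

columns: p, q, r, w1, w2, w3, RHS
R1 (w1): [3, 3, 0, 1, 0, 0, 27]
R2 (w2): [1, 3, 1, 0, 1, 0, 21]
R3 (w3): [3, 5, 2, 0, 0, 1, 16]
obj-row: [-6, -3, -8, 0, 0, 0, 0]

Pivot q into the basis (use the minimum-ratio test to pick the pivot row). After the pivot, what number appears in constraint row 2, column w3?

Ratio test on column q — row 1: 27/3 = 9; row 2: 21/3 = 7; row 3: 16/5 = 16/5. Minimum is 16/5 at row 3 (w3 leaves); pivot element 5.
Divide row 3 by 5; eliminate column q from the other rows.
Row 2 update in column w3: 0 − 3·(1/5) = -3/5.

-3/5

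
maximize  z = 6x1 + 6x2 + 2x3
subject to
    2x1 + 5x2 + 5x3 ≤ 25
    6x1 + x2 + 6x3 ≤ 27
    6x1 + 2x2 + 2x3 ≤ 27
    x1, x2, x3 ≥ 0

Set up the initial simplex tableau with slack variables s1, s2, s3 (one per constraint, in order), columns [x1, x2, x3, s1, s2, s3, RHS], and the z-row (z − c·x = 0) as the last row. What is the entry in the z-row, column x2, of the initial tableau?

-6

The z-row carries the negated objective coefficients: the x2 entry is -6.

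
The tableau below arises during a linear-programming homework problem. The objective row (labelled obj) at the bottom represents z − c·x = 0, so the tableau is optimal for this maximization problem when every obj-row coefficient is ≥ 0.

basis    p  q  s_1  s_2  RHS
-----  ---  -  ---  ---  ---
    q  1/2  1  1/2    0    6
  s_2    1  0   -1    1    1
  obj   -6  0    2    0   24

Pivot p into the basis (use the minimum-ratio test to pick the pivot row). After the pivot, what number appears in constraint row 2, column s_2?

1

Ratio test on column p — row 1: 6/(1/2) = 12; row 2: 1/1 = 1. Minimum is 1 at row 2 (s_2 leaves); pivot element 1.
Divide row 2 by 1; eliminate column p from the other rows.
In the new row 2, the s_2 entry is the old entry divided by the pivot: 1/1 = 1.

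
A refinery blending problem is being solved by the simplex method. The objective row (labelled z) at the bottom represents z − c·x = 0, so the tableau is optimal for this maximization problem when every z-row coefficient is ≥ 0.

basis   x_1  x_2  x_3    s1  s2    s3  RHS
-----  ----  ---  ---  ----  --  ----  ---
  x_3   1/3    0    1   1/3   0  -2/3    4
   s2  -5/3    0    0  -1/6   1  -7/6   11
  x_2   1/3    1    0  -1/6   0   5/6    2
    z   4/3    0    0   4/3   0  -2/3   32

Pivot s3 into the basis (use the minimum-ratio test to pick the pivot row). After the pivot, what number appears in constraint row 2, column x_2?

7/5

Ratio test on column s3 — row 1: entry -2/3 ≤ 0; row 2: entry -7/6 ≤ 0; row 3: 2/(5/6) = 12/5. Minimum is 12/5 at row 3 (x_2 leaves); pivot element 5/6.
Divide row 3 by 5/6; eliminate column s3 from the other rows.
Row 2 update in column x_2: 0 − (-7/6)·(6/5) = 7/5.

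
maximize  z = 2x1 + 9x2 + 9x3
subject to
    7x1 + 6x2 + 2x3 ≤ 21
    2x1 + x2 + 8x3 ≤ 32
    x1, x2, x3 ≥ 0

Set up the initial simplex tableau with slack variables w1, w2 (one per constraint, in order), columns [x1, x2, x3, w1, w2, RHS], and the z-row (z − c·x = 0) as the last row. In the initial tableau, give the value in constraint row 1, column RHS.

The RHS of constraint 1 is b_1 = 21.

21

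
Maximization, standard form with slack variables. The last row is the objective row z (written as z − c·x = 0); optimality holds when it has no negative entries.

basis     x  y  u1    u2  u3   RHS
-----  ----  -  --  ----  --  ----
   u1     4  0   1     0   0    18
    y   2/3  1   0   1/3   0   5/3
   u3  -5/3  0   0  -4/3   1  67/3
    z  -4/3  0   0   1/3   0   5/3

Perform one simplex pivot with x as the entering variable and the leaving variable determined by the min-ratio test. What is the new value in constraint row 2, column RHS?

Ratio test on column x — row 1: 18/4 = 9/2; row 2: (5/3)/(2/3) = 5/2; row 3: entry -5/3 ≤ 0. Minimum is 5/2 at row 2 (y leaves); pivot element 2/3.
Divide row 2 by 2/3; eliminate column x from the other rows.
In the new row 2, the RHS entry is the old entry divided by the pivot: (5/3)/(2/3) = 5/2.

5/2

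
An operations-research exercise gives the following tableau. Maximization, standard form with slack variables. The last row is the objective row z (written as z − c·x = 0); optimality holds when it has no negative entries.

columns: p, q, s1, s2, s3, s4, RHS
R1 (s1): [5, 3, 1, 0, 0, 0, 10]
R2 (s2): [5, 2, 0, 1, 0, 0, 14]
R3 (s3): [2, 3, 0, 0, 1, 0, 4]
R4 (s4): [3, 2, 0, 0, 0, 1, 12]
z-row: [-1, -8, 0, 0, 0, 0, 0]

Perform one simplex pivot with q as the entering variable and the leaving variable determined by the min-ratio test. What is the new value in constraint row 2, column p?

11/3

Ratio test on column q — row 1: 10/3 = 10/3; row 2: 14/2 = 7; row 3: 4/3 = 4/3; row 4: 12/2 = 6. Minimum is 4/3 at row 3 (s3 leaves); pivot element 3.
Divide row 3 by 3; eliminate column q from the other rows.
Row 2 update in column p: 5 − 2·(2/3) = 11/3.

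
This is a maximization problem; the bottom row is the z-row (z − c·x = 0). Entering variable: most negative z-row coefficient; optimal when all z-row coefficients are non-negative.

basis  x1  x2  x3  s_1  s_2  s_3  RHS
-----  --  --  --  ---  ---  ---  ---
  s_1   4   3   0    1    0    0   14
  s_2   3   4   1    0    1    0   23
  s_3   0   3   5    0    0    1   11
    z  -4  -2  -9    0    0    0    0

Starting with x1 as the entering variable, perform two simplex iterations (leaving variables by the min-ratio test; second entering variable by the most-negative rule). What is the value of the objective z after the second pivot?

169/5

Ratio test on column x1 — row 1: 14/4 = 7/2; row 2: 23/3 = 23/3; row 3: entry 0 ≤ 0. Minimum is 7/2 at row 1 (s_1 leaves); pivot element 4.
Pivot on row 1; the z-row RHS becomes 0 − (-4)·(7/2) = 14.
Next entering variable (most negative z-row entry -9): x3.
Ratio test on column x3 — row 1: entry 0 ≤ 0; row 2: (25/2)/1 = 25/2; row 3: 11/5 = 11/5. Minimum is 11/5 at row 3 (s_3 leaves); pivot element 5.
After the second pivot the z-row RHS is 14 − (-9)·(11/5) = 169/5.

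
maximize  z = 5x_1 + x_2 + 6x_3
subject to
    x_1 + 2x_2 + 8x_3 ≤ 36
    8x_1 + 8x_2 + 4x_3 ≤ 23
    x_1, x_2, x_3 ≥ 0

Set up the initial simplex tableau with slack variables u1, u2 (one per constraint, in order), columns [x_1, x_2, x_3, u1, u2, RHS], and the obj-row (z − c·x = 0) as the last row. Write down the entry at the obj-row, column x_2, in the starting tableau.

-1

The obj-row carries the negated objective coefficients: the x_2 entry is -1.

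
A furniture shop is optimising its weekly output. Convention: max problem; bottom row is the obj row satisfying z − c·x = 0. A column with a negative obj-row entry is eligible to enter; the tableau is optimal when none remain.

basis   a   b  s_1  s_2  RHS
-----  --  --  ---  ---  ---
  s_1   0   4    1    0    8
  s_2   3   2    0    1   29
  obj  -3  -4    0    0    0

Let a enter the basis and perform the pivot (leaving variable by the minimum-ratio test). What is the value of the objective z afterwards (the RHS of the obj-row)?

Ratio test on column a — row 1: entry 0 ≤ 0; row 2: 29/3 = 29/3. Minimum is 29/3 at row 2 (s_2 leaves); pivot element 3.
Pivot on row 2; the obj-row RHS becomes 0 − (-3)·(29/3) = 29.

29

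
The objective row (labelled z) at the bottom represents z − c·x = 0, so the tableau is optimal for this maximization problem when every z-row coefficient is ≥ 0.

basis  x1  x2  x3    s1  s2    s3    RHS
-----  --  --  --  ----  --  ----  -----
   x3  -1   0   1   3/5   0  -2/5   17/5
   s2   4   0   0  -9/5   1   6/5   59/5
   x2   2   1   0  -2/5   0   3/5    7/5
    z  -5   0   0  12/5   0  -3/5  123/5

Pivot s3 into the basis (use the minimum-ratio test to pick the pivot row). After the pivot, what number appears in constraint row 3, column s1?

Ratio test on column s3 — row 1: entry -2/5 ≤ 0; row 2: (59/5)/(6/5) = 59/6; row 3: (7/5)/(3/5) = 7/3. Minimum is 7/3 at row 3 (x2 leaves); pivot element 3/5.
Divide row 3 by 3/5; eliminate column s3 from the other rows.
In the new row 3, the s1 entry is the old entry divided by the pivot: (-2/5)/(3/5) = -2/3.

-2/3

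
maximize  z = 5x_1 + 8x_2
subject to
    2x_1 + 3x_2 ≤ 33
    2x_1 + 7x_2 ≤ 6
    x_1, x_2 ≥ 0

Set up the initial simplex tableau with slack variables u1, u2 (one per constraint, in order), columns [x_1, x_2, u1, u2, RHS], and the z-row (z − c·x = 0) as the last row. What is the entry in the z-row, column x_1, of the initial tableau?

The z-row carries the negated objective coefficients: the x_1 entry is -5.

-5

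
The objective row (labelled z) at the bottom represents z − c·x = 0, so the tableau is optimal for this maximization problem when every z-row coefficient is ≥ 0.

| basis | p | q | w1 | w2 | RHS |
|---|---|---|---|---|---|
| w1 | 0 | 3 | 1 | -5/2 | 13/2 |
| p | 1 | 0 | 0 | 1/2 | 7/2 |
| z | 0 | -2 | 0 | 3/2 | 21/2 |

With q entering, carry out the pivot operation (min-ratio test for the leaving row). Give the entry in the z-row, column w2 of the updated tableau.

Ratio test on column q — row 1: (13/2)/3 = 13/6; row 2: entry 0 ≤ 0. Minimum is 13/6 at row 1 (w1 leaves); pivot element 3.
Divide row 1 by 3; eliminate column q from the other rows.
z-row update in column w2: 3/2 − (-2)·(-5/6) = -1/6.

-1/6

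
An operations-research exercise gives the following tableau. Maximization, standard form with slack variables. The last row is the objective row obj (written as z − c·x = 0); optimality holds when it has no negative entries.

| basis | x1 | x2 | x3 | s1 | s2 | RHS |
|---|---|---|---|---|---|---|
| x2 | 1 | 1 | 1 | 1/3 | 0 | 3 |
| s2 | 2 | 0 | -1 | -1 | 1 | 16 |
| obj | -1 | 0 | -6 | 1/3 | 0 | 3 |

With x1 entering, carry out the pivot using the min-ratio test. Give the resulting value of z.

6

Ratio test on column x1 — row 1: 3/1 = 3; row 2: 16/2 = 8. Minimum is 3 at row 1 (x2 leaves); pivot element 1.
Pivot on row 1; the obj-row RHS becomes 3 − (-1)·3 = 6.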